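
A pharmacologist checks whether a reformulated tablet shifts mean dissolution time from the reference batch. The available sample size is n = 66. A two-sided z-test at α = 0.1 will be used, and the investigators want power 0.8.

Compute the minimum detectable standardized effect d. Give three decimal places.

d ≈ 0.306

Need Φ(δ − 1.645) = 0.8, so δ = 1.645 + 0.842 = 2.486.
(Lower-tail contribution to power is negligible for δ > 0.)
δ = d·√n ⇒ d = δ/√n = 2.486/√66 = 0.3061.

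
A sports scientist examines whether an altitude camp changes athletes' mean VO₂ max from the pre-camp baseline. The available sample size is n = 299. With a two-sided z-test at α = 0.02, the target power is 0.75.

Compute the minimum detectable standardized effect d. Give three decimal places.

Required noncentrality: δ = z_{0.01} + z_{0.25} = 2.326 + 0.674 = 3.001.
(Lower-tail contribution to power is negligible for δ > 0.)
δ = d·√n ⇒ d = δ/√n = 3.001/√299 = 0.1735.

d ≈ 0.174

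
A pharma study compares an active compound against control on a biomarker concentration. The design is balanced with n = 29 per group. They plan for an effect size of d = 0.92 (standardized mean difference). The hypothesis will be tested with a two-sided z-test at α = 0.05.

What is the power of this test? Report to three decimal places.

Noncentrality parameter: δ = d·√(n/2) = 0.92 × √(29/2) = 3.5033
Critical value for a two-sided test at α = 0.05: z_{α/2} = 1.960.
Power = Φ(δ − 1.960) + Φ(−δ − 1.960) = Φ(1.543) + Φ(-5.463) = 0.9386 + 0.0000 = 0.9386.

Power ≈ 0.939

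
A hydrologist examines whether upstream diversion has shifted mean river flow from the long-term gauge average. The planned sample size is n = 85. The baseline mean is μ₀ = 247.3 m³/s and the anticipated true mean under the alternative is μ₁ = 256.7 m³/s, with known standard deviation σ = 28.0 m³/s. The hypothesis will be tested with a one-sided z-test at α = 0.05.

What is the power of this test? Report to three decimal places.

Power ≈ 0.927

Standardized effect: d = |μ₁ − μ₀| / σ = |256.7 − 247.3| / 28.0 = 0.3357
Noncentrality parameter: δ = d·√n = 0.3357 × √85 = 3.0951
One-sided α = 0.05 → critical value z_{0.05} = 1.645.
Power = Φ(δ − 1.645) = Φ(1.450) = 0.9265.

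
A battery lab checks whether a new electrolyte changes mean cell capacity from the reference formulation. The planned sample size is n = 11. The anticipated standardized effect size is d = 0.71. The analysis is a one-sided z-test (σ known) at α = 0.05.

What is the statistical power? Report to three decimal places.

Power ≈ 0.761

Noncentrality parameter: δ = d·√n = 0.71 × √11 = 2.3548
Critical value for a one-sided test at α = 0.05: z_α = 1.645.
Power = P(Z > 1.645 − δ) = Φ(0.710) = 0.7611.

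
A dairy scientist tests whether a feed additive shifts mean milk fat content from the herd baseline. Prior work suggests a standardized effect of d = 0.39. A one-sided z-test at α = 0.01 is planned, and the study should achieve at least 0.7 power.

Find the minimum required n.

Set Φ(δ − 2.326) = 0.7; then δ − 2.326 = Φ⁻¹(0.7) = 0.524, giving δ = 2.851.
δ = d·√n ⇒ n = (δ/d)² = (2.851 / 0.39)² = 53.43.
Round up to the next whole unit.

n = 54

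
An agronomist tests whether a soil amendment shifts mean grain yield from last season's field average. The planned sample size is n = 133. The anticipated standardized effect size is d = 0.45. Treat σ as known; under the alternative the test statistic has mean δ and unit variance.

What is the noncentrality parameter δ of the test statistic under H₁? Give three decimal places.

δ ≈ 5.190

The noncentrality parameter scales effect size by the design's sample-size factor: δ = d·√n = 0.45 × √133 = 5.1897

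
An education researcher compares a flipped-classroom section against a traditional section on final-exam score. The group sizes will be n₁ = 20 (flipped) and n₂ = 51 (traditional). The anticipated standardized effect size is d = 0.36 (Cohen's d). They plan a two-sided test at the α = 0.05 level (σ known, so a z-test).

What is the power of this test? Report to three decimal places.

Power ≈ 0.276

Noncentrality parameter: δ = d / √(1/n₁ + 1/n₂) = 0.36 / √(1/20 + 1/51) = 1.3645
Critical value for a two-sided test at α = 0.05: z_{α/2} = 1.960.
Power = Φ(δ − 1.960) + Φ(−δ − 1.960) = Φ(-0.595) + Φ(-3.324) = 0.2758 + 0.0004 = 0.2762.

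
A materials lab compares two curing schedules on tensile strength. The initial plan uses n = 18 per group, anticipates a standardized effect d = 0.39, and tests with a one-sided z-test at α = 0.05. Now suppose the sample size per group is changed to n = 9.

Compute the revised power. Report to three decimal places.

With n = 9 per group: δ = d·√(n/2) = 0.39 × √(9/2) = 0.8273. Critical value z_{0.05} = 1.645.
Revised power = Φ(δ − 1.645) = Φ(-0.818) = 0.2068.

Power ≈ 0.207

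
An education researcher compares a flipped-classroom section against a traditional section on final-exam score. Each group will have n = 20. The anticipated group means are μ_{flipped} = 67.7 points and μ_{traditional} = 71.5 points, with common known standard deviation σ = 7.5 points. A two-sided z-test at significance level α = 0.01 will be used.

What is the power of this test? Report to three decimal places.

Standardized effect: d = |μ_{flipped} − μ_{traditional}| / σ = |67.7 − 71.5| / 7.5 = 0.5067
Noncentrality parameter: δ = d·√(n/2) = 0.5067 × √(20/2) = 1.6022
Two-sided α = 0.01 → critical value z_{0.005} = 2.576.
Power = Φ(δ − 2.576) + Φ(−δ − 2.576) = Φ(-0.974) + Φ(-4.178) = 0.1651 + 0.0000 = 0.1651.

Power ≈ 0.165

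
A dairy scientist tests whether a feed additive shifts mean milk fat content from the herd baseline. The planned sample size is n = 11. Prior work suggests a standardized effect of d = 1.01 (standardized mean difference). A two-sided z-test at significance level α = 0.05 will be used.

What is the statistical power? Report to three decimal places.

Noncentrality parameter: δ = d·√n = 1.01 × √11 = 3.3498
Two-sided α = 0.05 → critical value z_{0.025} = 1.960.
Power = Φ(δ − 1.960) + Φ(−δ − 1.960) = Φ(1.390) + Φ(-5.310) = 0.9177 + 0.0000 = 0.9177.

Power ≈ 0.918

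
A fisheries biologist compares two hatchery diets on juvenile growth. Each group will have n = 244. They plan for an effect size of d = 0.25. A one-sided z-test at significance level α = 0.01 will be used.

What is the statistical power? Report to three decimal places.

Power ≈ 0.668

Noncentrality parameter: δ = d·√(n/2) = 0.25 × √(244/2) = 2.7613
Critical value for a one-sided test at α = 0.01: z_α = 2.326.
Power = Φ(δ − 2.326) = Φ(0.435) = 0.6682.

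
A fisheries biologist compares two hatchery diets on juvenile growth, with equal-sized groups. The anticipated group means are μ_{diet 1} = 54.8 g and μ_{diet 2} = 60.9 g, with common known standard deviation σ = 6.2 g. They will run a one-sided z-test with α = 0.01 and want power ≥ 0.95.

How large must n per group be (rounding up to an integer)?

Standardized effect: d = |μ_{diet 1} − μ_{diet 2}| / σ = |54.8 − 60.9| / 6.2 = 0.9839
Set Φ(δ − 2.326) = 0.95; then δ − 2.326 = Φ⁻¹(0.95) = 1.645, giving δ = 3.971.
δ = d·√(n/2) ⇒ n = 2(δ/d)² = 2 × (3.971 / 0.9839)² = 32.58.
Rounding up, n = 33 per group.

n = 33 per group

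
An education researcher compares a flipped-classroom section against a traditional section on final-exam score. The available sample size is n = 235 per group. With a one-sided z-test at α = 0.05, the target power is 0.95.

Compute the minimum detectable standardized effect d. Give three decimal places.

d ≈ 0.303

Required noncentrality: δ = z_{0.05} + z_{0.05} = 1.645 + 1.645 = 3.290.
δ = d·√(n/2) ⇒ d = δ/√(n/2) = 3.290/√(235/2) = 0.3035.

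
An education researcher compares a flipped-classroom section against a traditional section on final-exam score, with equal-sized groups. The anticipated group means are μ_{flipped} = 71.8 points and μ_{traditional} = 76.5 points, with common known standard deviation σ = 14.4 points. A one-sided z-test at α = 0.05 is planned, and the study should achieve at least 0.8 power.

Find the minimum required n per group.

n = 117 per group

Standardized effect: d = |μ_{flipped} − μ_{traditional}| / σ = |71.8 − 76.5| / 14.4 = 0.3264
For power 0.8 need Φ(δ − z_{0.05}) = 0.8, so δ = z_{0.05} + z_{0.20} = 1.645 + 0.842 = 2.486.
δ = d·√(n/2) ⇒ n = 2(δ/d)² = 2 × (2.486 / 0.3264)² = 116.07.
Round up to the next whole unit.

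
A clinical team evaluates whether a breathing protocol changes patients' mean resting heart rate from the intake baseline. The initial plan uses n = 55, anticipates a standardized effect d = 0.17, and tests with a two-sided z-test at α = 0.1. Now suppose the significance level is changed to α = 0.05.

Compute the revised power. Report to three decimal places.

δ = d·√n = 0.17 × √55 = 1.2608 (unchanged). New critical value: z_{0.025} = 1.960.
Revised power = Φ(δ − 1.960) + Φ(−δ − 1.960) = Φ(-0.699) + Φ(-3.221) = 0.2422 + 0.0006 = 0.2428.

Power ≈ 0.243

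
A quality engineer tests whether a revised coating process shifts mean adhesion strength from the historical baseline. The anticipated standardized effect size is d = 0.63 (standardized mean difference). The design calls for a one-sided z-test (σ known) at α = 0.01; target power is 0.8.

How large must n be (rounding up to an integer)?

n = 26

For power 0.8 need Φ(δ − z_{0.01}) = 0.8, so δ = z_{0.01} + z_{0.20} = 2.326 + 0.842 = 3.168.
δ = d·√n ⇒ n = (δ/d)² = (3.168 / 0.63)² = 25.29.
Round up to the next whole unit.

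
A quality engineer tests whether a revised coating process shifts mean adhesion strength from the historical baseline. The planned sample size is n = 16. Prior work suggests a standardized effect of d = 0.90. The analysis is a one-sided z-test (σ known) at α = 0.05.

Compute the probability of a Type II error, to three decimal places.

Noncentrality parameter: δ = d·√n = 0.90 × √16 = 3.6000
One-sided α = 0.05 → critical value z_{0.05} = 1.645.
Power = P(Z > 1.645 − δ) = Φ(1.955) = 0.9747.
Type II error: β = 1 − power = 1 − 0.9747 = 0.0253.

β ≈ 0.025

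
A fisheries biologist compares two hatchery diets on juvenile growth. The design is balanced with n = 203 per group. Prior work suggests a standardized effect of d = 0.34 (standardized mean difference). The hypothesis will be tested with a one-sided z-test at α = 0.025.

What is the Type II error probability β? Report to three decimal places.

β ≈ 0.071

Noncentrality parameter: δ = d·√(n/2) = 0.34 × √(203/2) = 3.4254
Critical value for a one-sided test at α = 0.025: z_α = 1.960.
Power = Φ(δ − 1.960) = Φ(1.465) = 0.9286.
Type II error: β = 1 − power = 1 − 0.9286 = 0.0714.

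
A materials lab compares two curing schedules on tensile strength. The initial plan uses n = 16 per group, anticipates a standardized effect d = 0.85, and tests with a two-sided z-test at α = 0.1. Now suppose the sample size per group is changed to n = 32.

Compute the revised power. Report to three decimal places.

Power ≈ 0.960

With n = 32 per group: δ = d·√(n/2) = 0.85 × √(32/2) = 3.4000. Critical value z_{0.05} = 1.645.
Revised power = Φ(δ − 1.645) + Φ(−δ − 1.645) = Φ(1.755) + Φ(-5.045) = 0.9604 + 0.0000 = 0.9604.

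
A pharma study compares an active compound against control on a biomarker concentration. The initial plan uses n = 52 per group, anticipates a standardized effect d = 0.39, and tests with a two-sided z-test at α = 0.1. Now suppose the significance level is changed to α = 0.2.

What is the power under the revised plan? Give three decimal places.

Power ≈ 0.761

δ = d·√(n/2) = 0.39 × √(52/2) = 1.9886 (unchanged). New critical value: z_{0.1} = 1.282.
Revised power = Φ(δ − 1.282) + Φ(−δ − 1.282) = Φ(0.707) + Φ(-3.270) = 0.7602 + 0.0005 = 0.7608.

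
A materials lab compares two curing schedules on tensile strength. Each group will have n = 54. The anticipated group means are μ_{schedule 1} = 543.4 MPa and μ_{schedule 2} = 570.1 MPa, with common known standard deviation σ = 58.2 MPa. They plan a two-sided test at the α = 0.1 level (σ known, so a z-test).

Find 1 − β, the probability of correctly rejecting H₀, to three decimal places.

Standardized effect: d = |μ_{schedule 1} − μ_{schedule 2}| / σ = |543.4 − 570.1| / 58.2 = 0.4588
Noncentrality parameter: δ = d·√(n/2) = 0.4588 × √(54/2) = 2.3838
Critical value for a two-sided test at α = 0.1: z_{α/2} = 1.645.
Power = Φ(δ − 1.645) + Φ(−δ − 1.645) = Φ(0.739) + Φ(-4.029) = 0.7700 + 0.0000 = 0.7701.

Power ≈ 0.770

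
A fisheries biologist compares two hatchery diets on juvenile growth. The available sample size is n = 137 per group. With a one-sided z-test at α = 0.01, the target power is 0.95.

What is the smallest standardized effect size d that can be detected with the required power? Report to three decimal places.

Need Φ(δ − 2.326) = 0.95, so δ = 2.326 + 1.645 = 3.971.
δ = d·√(n/2) ⇒ d = δ/√(n/2) = 3.971/√(137/2) = 0.4798.

d ≈ 0.480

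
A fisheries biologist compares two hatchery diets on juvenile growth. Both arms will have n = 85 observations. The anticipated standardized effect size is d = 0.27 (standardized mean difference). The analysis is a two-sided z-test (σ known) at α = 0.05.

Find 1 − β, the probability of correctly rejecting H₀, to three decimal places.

Power ≈ 0.421

Noncentrality parameter: δ = d·√(n/2) = 0.27 × √(85/2) = 1.7602
Two-sided α = 0.05 → critical value z_{0.025} = 1.960.
Power = Φ(δ − 1.960) + Φ(−δ − 1.960) = Φ(-0.200) + Φ(-3.720) = 0.4208 + 0.0001 = 0.4209.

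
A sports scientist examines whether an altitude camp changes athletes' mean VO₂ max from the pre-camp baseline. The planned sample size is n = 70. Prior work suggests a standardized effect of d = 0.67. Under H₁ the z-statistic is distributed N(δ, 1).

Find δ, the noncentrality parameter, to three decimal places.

δ ≈ 5.606

The noncentrality parameter scales effect size by the design's sample-size factor: δ = d·√n = 0.67 × √70 = 5.6056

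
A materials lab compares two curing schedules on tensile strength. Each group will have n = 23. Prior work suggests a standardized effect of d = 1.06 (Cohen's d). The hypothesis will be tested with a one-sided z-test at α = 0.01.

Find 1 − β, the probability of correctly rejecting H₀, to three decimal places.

Noncentrality parameter: δ = d·√(n/2) = 1.06 × √(23/2) = 3.5946
Critical value for a one-sided test at α = 0.01: z_α = 2.326.
Power = P(Z > 2.326 − δ) = Φ(1.268) = 0.8977.

Power ≈ 0.898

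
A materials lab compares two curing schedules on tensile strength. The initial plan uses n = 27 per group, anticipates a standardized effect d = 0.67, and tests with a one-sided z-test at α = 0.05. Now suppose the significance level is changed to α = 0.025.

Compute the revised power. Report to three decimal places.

Power ≈ 0.692

δ = d·√(n/2) = 0.67 × √(27/2) = 2.4617 (unchanged). New critical value: z_{0.025} = 1.960.
Revised power = P(Z > 1.960 − δ) = Φ(0.502) = 0.6921.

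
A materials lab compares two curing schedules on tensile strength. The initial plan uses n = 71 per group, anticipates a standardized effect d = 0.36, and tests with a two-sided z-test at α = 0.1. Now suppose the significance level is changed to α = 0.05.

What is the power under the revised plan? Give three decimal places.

δ = d·√(n/2) = 0.36 × √(71/2) = 2.1449 (unchanged). New critical value: z_{0.025} = 1.960.
Revised power = Φ(δ − 1.960) + Φ(−δ − 1.960) = Φ(0.185) + Φ(-4.105) = 0.5734 + 0.0000 = 0.5734.

Power ≈ 0.573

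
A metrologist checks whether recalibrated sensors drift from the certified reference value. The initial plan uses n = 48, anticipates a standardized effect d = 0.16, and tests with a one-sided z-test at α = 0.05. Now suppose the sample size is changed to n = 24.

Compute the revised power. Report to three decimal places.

With n = 24: δ = d·√n = 0.16 × √24 = 0.7838. Critical value z_{0.05} = 1.645.
Revised power = P(Z > 1.645 − δ) = Φ(-0.861) = 0.1946.

Power ≈ 0.195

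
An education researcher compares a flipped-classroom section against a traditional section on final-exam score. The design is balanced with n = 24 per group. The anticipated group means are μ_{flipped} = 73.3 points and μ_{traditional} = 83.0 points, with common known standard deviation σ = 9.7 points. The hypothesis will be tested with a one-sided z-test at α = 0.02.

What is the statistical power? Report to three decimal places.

Power ≈ 0.921

Standardized effect: d = |μ_{flipped} − μ_{traditional}| / σ = |73.3 − 83.0| / 9.7 = 1.0000
Noncentrality parameter: δ = d·√(n/2) = 1.0000 × √(24/2) = 3.4641
Critical value for a one-sided test at α = 0.02: z_α = 2.054.
Power = Φ(δ − 2.054) = Φ(1.410) = 0.9208.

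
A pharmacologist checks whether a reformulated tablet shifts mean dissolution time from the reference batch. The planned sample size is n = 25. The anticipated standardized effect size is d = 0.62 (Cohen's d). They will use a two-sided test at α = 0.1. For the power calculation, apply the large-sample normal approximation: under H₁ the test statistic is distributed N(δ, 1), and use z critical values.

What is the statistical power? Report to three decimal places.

Noncentrality parameter: δ = d·√n = 0.62 × √25 = 3.1000
Critical value for a two-sided test at α = 0.1: z_{α/2} = 1.645.
Power = Φ(δ − 1.645) + Φ(−δ − 1.645) = Φ(1.455) + Φ(-4.745) = 0.9272 + 0.0000 = 0.9272.

Power ≈ 0.927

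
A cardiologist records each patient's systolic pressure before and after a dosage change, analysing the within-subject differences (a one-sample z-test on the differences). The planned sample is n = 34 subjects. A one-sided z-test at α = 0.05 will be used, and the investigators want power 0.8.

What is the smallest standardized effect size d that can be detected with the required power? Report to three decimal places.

Required noncentrality: δ = z_{0.05} + z_{0.20} = 1.645 + 0.842 = 2.486.
δ = d·√n ⇒ d = δ/√n = 2.486/√34 = 0.4264.

d ≈ 0.426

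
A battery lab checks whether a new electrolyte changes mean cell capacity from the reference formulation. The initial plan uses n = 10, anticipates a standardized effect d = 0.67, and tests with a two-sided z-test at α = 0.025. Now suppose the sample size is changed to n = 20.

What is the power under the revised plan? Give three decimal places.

Power ≈ 0.775

With n = 20: δ = d·√n = 0.67 × √20 = 2.9963. Critical value z_{0.0125} = 2.241.
Revised power = Φ(δ − 2.241) + Φ(−δ − 2.241) = Φ(0.755) + Φ(-5.238) = 0.7749 + 0.0000 = 0.7749.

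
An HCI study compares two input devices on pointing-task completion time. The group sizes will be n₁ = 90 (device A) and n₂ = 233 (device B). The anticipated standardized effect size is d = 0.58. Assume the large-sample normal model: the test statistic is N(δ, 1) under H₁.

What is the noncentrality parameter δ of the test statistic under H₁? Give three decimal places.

δ = d / √(1/n₁ + 1/n₂) = 0.58 / √(1/90 + 1/233) = 4.6733

δ ≈ 4.673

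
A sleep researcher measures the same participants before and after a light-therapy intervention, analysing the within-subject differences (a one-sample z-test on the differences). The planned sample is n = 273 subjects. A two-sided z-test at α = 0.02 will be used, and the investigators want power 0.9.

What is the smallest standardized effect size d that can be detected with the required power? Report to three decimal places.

d ≈ 0.218

Need Φ(δ − 2.326) = 0.9, so δ = 2.326 + 1.282 = 3.608.
(The second rejection-region term Φ(−δ − z_{α/2}) is negligible and dropped.)
δ = d·√n ⇒ d = δ/√n = 3.608/√273 = 0.2184.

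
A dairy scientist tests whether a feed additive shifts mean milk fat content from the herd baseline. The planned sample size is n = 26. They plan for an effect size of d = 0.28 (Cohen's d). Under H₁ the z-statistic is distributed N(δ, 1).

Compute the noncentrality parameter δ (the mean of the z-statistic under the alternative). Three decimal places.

δ = d·√n = 0.28 × √26 = 1.4277

δ ≈ 1.428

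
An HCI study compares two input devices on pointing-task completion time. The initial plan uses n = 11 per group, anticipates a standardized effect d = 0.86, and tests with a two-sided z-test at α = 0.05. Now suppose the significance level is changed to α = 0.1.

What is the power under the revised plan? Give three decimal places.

Power ≈ 0.645

δ = d·√(n/2) = 0.86 × √(11/2) = 2.0169 (unchanged). New critical value: z_{0.05} = 1.645.
Revised power = Φ(δ − 1.645) + Φ(−δ − 1.645) = Φ(0.372) + Φ(-3.662) = 0.6451 + 0.0001 = 0.6452.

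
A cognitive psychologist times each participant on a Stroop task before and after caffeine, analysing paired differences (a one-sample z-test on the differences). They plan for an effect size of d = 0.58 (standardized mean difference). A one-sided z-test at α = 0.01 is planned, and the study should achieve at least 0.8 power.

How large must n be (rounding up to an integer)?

Set Φ(δ − 2.326) = 0.8; then δ − 2.326 = Φ⁻¹(0.8) = 0.842, giving δ = 3.168.
δ = d·√n ⇒ n = (δ/d)² = (3.168 / 0.58)² = 29.83.
Round up to the next whole unit.

n = 30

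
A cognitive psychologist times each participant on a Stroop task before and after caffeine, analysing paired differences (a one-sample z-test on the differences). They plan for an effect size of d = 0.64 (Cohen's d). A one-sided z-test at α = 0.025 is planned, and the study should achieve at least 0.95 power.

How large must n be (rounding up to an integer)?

n = 32

Set Φ(δ − 1.960) = 0.95; then δ − 1.960 = Φ⁻¹(0.95) = 1.645, giving δ = 3.605.
δ = d·√n ⇒ n = (δ/d)² = (3.605 / 0.64)² = 31.73.
Round up to the next whole unit.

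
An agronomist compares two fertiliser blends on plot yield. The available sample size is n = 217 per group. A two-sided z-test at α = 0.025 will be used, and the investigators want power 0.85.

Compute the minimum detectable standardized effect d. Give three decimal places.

d ≈ 0.315

Required noncentrality: δ = z_{0.0125} + z_{0.15} = 2.241 + 1.036 = 3.278.
(Lower-tail contribution to power is negligible for δ > 0.)
δ = d·√(n/2) ⇒ d = δ/√(n/2) = 3.278/√(217/2) = 0.3147.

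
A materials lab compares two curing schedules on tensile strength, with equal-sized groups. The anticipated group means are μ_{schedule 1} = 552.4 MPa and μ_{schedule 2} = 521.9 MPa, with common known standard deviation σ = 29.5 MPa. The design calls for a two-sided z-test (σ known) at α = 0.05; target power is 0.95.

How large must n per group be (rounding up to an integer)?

n = 25 per group

Standardized effect: d = |μ_{schedule 1} − μ_{schedule 2}| / σ = |552.4 − 521.9| / 29.5 = 1.0339
For power 0.95 need Φ(δ − z_{0.025}) = 0.95, so δ = z_{0.025} + z_{0.05} = 1.960 + 1.645 = 3.605.
(The Φ(−δ − z_{α/2}) term is vanishingly small for δ > 0 and is dropped in the standard sample-size formula.)
δ = d·√(n/2) ⇒ n = 2(δ/d)² = 2 × (3.605 / 1.0339)² = 24.31.
Rounding up, n = 25 per group.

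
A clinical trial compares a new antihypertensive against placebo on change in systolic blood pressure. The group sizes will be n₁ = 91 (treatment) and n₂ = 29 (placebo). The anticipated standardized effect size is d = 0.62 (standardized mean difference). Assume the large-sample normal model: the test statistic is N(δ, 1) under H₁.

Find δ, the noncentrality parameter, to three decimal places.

δ = d / √(1/n₁ + 1/n₂) = 0.62 / √(1/91 + 1/29) = 2.9075

δ ≈ 2.908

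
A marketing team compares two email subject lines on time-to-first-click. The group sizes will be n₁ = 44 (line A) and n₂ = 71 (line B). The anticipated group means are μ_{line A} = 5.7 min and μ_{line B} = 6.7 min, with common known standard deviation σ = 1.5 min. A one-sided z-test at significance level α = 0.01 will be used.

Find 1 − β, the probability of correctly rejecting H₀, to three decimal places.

Standardized effect: d = |μ_{line A} − μ_{line B}| / σ = |5.7 − 6.7| / 1.5 = 0.6667
Noncentrality parameter: δ = d / √(1/n₁ + 1/n₂) = 0.6667 / √(1/44 + 1/71) = 3.4747
One-sided α = 0.01 → critical value z_{0.01} = 2.326.
Power = Φ(δ − 2.326) = Φ(1.148) = 0.8746.

Power ≈ 0.875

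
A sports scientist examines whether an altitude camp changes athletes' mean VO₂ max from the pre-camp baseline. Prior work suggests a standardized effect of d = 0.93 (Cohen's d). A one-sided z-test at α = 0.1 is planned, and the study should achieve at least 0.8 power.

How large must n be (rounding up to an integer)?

n = 6

For power 0.8 need Φ(δ − z_{0.1}) = 0.8, so δ = z_{0.1} + z_{0.20} = 1.282 + 0.842 = 2.123.
δ = d·√n ⇒ n = (δ/d)² = (2.123 / 0.93)² = 5.21.
Round up to the next whole unit.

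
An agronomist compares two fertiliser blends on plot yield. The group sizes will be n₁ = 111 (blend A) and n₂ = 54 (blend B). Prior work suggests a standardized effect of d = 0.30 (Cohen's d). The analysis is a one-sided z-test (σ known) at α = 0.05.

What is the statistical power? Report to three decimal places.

Noncentrality parameter: δ = d / √(1/n₁ + 1/n₂) = 0.30 / √(1/111 + 1/54) = 1.8082
One-sided α = 0.05 → critical value z_{0.05} = 1.645.
Power = P(Z > 1.645 − δ) = Φ(0.163) = 0.5649.

Power ≈ 0.565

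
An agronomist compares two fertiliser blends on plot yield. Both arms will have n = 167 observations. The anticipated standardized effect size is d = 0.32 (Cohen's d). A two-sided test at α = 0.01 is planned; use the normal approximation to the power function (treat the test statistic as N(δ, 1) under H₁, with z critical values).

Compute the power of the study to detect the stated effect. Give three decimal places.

Power ≈ 0.636

Noncentrality parameter: δ = d·√(n/2) = 0.32 × √(167/2) = 2.9241
Critical value for a two-sided test at α = 0.01: z_{α/2} = 2.576.
Power = Φ(δ − 2.576) + Φ(−δ − 2.576) = Φ(0.348) + Φ(-5.500) = 0.6362 + 0.0000 = 0.6362.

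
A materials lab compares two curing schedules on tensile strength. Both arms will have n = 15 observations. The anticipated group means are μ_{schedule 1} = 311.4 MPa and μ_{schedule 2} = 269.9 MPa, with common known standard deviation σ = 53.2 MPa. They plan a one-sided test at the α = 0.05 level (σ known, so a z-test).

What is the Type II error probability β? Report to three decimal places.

Standardized effect: d = |μ_{schedule 1} − μ_{schedule 2}| / σ = |311.4 − 269.9| / 53.2 = 0.7801
Noncentrality parameter: δ = d·√(n/2) = 0.7801 × √(15/2) = 2.1363
Critical value for a one-sided test at α = 0.05: z_α = 1.645.
Power = Φ(δ − 1.645) = Φ(0.491) = 0.6885.
Type II error: β = 1 − power = 1 − 0.6885 = 0.3115.

β ≈ 0.312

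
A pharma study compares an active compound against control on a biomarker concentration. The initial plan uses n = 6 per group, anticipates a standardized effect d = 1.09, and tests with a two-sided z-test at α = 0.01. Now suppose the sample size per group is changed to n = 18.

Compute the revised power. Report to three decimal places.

With n = 18 per group: δ = d·√(n/2) = 1.09 × √(18/2) = 3.2700. Critical value z_{0.005} = 2.576.
Revised power = Φ(δ − 2.576) + Φ(−δ − 2.576) = Φ(0.694) + Φ(-5.846) = 0.7562 + 0.0000 = 0.7562.

Power ≈ 0.756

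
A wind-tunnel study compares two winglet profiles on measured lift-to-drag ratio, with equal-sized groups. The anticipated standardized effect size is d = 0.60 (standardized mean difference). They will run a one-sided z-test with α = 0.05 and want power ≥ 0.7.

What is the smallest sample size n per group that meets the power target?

Set Φ(δ − 1.645) = 0.7; then δ − 1.645 = Φ⁻¹(0.7) = 0.524, giving δ = 2.169.
δ = d·√(n/2) ⇒ n = 2(δ/d)² = 2 × (2.169 / 0.60)² = 26.14.
Rounding up, n = 27 per group.

n = 27 per group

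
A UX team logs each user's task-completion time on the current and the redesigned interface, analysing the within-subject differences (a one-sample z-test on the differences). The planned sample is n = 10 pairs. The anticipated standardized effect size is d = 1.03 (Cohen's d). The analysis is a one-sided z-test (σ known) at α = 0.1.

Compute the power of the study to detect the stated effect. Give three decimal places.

Power ≈ 0.976

Noncentrality parameter: λ = d·√n = 1.03 × √10 = 3.2571
Critical value for a one-sided test at α = 0.1: z_α = 1.282.
Power = Φ(λ − 1.282) = Φ(1.976) = 0.9759.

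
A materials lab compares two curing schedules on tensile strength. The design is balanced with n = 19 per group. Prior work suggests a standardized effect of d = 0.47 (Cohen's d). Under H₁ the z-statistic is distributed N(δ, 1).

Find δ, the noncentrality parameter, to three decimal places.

δ ≈ 1.449

δ = d·√(n/2) = 0.47 × √(19/2) = 1.4486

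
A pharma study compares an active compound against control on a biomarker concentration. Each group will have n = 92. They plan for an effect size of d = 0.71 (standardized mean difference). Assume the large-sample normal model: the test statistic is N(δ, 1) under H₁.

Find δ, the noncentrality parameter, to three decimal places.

δ ≈ 4.815

The noncentrality parameter scales effect size by the design's sample-size factor: δ = d·√(n/2) = 0.71 × √(92/2) = 4.8155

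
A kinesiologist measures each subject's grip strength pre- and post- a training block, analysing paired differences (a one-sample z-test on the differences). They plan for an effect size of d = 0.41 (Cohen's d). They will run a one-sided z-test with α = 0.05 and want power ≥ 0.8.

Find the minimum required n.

For power 0.8 need Φ(δ − z_{0.05}) = 0.8, so δ = z_{0.05} + z_{0.20} = 1.645 + 0.842 = 2.486.
δ = d·√n ⇒ n = (δ/d)² = (2.486 / 0.41)² = 36.78.
Round up to the next whole unit.

n = 37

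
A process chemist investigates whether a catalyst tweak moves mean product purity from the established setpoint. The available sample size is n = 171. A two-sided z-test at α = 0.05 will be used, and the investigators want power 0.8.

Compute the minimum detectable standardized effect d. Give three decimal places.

d ≈ 0.214

Required noncentrality: δ = z_{0.025} + z_{0.20} = 1.960 + 0.842 = 2.802.
(Lower-tail contribution to power is negligible for δ > 0.)
δ = d·√n ⇒ d = δ/√n = 2.802/√171 = 0.2142.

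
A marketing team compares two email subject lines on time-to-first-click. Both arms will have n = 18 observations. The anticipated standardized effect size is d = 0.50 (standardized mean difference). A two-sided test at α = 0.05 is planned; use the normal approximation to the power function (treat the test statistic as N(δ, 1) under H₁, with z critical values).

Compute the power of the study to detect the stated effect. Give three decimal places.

Noncentrality parameter: δ = d·√(n/2) = 0.50 × √(18/2) = 1.5000
Two-sided α = 0.05 → critical value z_{0.025} = 1.960.
Power = Φ(δ − 1.960) + Φ(−δ − 1.960) = Φ(-0.460) + Φ(-3.460) = 0.3228 + 0.0003 = 0.3230.

Power ≈ 0.323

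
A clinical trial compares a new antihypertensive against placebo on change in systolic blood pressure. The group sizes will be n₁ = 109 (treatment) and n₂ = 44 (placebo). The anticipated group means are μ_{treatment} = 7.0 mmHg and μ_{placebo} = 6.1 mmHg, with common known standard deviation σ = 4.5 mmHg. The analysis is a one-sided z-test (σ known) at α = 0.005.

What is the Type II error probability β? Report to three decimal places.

β ≈ 0.927

Standardized effect: d = |μ_{treatment} − μ_{placebo}| / σ = |7.0 − 6.1| / 4.5 = 0.2000
Noncentrality parameter: δ = d / √(1/n₁ + 1/n₂) = 0.2000 / √(1/109 + 1/44) = 1.1198
Critical value for a one-sided test at α = 0.005: z_α = 2.576.
Power = P(Z > 2.576 − δ) = Φ(-1.456) = 0.0727.
Type II error: β = 1 − power = 1 − 0.0727 = 0.9273.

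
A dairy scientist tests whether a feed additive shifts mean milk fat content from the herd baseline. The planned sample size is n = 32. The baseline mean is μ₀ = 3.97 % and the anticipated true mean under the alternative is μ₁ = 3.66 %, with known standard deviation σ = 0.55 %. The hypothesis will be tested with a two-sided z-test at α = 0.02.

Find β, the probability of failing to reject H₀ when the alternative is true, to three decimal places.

Standardized effect: d = |μ₁ − μ₀| / σ = |3.66 − 3.97| / 0.55 = 0.5636
Noncentrality parameter: δ = d·√n = 0.5636 × √32 = 3.1884
Critical value for a two-sided test at α = 0.02: z_{α/2} = 2.326.
Power = Φ(δ − 2.326) + Φ(−δ − 2.326) = Φ(0.862) + Φ(-5.515) = 0.8057 + 0.0000 = 0.8057.
Type II error: β = 1 − power = 1 − 0.8057 = 0.1943.

β ≈ 0.194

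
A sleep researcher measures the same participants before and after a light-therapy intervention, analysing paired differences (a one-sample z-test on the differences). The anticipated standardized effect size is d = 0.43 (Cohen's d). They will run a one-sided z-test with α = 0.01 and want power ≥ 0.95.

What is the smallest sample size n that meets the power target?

n = 86

Set Φ(δ − 2.326) = 0.95; then δ − 2.326 = Φ⁻¹(0.95) = 1.645, giving δ = 3.971.
δ = d·√n ⇒ n = (δ/d)² = (3.971 / 0.43)² = 85.29.
Round up to the next whole unit.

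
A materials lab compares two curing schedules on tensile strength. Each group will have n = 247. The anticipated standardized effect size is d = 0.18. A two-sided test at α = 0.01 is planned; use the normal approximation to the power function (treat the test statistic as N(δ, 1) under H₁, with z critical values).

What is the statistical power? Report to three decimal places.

Noncentrality parameter: δ = d·√(n/2) = 0.18 × √(247/2) = 2.0003
Two-sided α = 0.01 → critical value z_{0.005} = 2.576.
Power = Φ(δ − 2.576) + Φ(−δ − 2.576) = Φ(-0.575) + Φ(-4.576) = 0.2825 + 0.0000 = 0.2825.

Power ≈ 0.282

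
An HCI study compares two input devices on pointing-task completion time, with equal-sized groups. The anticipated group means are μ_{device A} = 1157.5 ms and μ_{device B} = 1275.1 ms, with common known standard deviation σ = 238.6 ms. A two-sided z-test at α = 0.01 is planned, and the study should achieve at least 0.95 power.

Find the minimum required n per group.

Standardized effect: d = |μ_{device A} − μ_{device B}| / σ = |1157.5 − 1275.1| / 238.6 = 0.4929
Set Φ(δ − 2.576) = 0.95; then δ − 2.576 = Φ⁻¹(0.95) = 1.645, giving δ = 4.221.
(Ignoring the negligible lower-tail rejection probability gives the usual closed-form inversion.)
δ = d·√(n/2) ⇒ n = 2(δ/d)² = 2 × (4.221 / 0.4929)² = 146.66.
Round up to the next whole unit.

n = 147 per group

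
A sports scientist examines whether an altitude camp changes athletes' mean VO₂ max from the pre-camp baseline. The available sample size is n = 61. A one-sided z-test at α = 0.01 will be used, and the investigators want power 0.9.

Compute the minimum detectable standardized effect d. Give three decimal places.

d ≈ 0.462

Required noncentrality: δ = z_{0.01} + z_{0.10} = 2.326 + 1.282 = 3.608.
δ = d·√n ⇒ d = δ/√n = 3.608/√61 = 0.4619.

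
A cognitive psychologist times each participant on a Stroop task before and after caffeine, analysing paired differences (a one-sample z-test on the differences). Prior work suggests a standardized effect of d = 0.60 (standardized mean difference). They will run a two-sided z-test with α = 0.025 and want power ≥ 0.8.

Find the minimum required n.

For power 0.8 need Φ(δ − z_{0.0125}) = 0.8, so δ = z_{0.0125} + z_{0.20} = 2.241 + 0.842 = 3.083.
(The Φ(−δ − z_{α/2}) term is vanishingly small for δ > 0 and is dropped in the standard sample-size formula.)
δ = d·√n ⇒ n = (δ/d)² = (3.083 / 0.60)² = 26.40.
Rounding up, n = 27.

n = 27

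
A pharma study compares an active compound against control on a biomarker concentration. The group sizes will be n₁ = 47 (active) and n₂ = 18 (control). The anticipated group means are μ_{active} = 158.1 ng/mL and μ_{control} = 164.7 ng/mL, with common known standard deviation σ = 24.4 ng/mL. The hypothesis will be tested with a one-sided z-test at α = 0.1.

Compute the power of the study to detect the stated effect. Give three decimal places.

Power ≈ 0.380

Standardized effect: d = |μ_{active} − μ_{control}| / σ = |158.1 − 164.7| / 24.4 = 0.2705
Noncentrality parameter: δ = d / √(1/n₁ + 1/n₂) = 0.2705 / √(1/47 + 1/18) = 0.9758
Critical value for a one-sided test at α = 0.1: z_α = 1.282.
Power = Φ(δ − 1.282) = Φ(-0.306) = 0.3799.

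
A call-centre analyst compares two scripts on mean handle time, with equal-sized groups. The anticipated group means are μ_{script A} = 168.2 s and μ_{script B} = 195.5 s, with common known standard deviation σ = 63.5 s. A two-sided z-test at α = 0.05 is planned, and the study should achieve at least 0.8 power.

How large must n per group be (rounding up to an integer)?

n = 85 per group

Standardized effect: d = |μ_{script A} − μ_{script B}| / σ = |168.2 − 195.5| / 63.5 = 0.4299
Set Φ(δ − 1.960) = 0.8; then δ − 1.960 = Φ⁻¹(0.8) = 0.842, giving δ = 2.802.
(The Φ(−δ − z_{α/2}) term is vanishingly small for δ > 0 and is dropped in the standard sample-size formula.)
δ = d·√(n/2) ⇒ n = 2(δ/d)² = 2 × (2.802 / 0.4299)² = 84.93.
Rounding up, n = 85 per group.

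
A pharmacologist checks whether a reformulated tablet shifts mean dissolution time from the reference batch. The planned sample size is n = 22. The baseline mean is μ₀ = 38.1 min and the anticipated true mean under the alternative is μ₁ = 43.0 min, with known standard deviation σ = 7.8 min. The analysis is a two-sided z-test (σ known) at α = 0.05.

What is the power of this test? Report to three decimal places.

Power ≈ 0.838

Standardized effect: d = |μ₁ − μ₀| / σ = |43.0 − 38.1| / 7.8 = 0.6282
Noncentrality parameter: δ = d·√n = 0.6282 × √22 = 2.9465
Critical value for a two-sided test at α = 0.05: z_{α/2} = 1.960.
Power = Φ(δ − 1.960) + Φ(−δ − 1.960) = Φ(0.987) + Φ(-4.907) = 0.8381 + 0.0000 = 0.8381.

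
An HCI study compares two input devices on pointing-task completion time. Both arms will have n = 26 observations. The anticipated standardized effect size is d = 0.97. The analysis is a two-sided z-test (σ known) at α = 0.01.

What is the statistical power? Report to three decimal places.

Power ≈ 0.822

Noncentrality parameter: δ = d·√(n/2) = 0.97 × √(26/2) = 3.4974
Two-sided α = 0.01 → critical value z_{0.005} = 2.576.
Power = Φ(δ − 2.576) + Φ(−δ − 2.576) = Φ(0.922) + Φ(-6.073) = 0.8216 + 0.0000 = 0.8216.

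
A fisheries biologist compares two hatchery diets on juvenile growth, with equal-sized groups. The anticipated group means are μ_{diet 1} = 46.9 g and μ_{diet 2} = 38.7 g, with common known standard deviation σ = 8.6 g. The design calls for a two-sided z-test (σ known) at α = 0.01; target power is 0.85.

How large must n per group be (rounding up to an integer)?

n = 29 per group

Standardized effect: d = |μ_{diet 1} − μ_{diet 2}| / σ = |46.9 − 38.7| / 8.6 = 0.9535
For power 0.85 need Φ(δ − z_{0.005}) = 0.85, so δ = z_{0.005} + z_{0.15} = 2.576 + 1.036 = 3.612.
(Ignoring the negligible lower-tail rejection probability gives the usual closed-form inversion.)
δ = d·√(n/2) ⇒ n = 2(δ/d)² = 2 × (3.612 / 0.9535)² = 28.71.
Rounding up, n = 29 per group.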